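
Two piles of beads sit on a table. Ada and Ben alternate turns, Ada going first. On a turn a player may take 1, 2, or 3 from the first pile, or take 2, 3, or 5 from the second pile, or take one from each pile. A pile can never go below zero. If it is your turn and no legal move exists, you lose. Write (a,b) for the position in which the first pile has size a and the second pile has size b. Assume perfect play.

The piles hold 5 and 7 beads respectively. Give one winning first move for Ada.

Move to (4,7).

Label each position W (a win for the player to move) or L (a loss). A position with no legal move is L; any other position is W exactly when some move reaches an L, and L when every move reaches a W.
No move ever increases a pile, so every position that can arise here has a ≤ 5 and b ≤ 7; it is enough to label the cells with 0 ≤ a ≤ 5 and 0 ≤ b ≤ 7.
Every move lowers a or b (never raises either), so fill the grid row by row in increasing a, and left to right within a row: each cell's successors are then already labelled.
      b=0  b=1  b=2  b=3  b=4  b=5  b=6  b=7
a=0:    L    L    W    W    W    W    W    L
a=1:    W    W    W    L    L    W    W    W
a=2:    W    W    L    W    W    W    L    W
a=3:    W    W    W    W    W    L    W    W
a=4:    L    L    W    W    W    W    W    L
a=5:    W    W    W    L    L    W    W    W
Cells with no legal move (terminal, hence L): (0,0), (0,1).
The remaining L cells, each justified by listing all of its moves:
(0,7): moves to (0,5)(W), (0,4)(W), (0,2)(W); every one is W ⇒ L
(1,3): moves to (0,3)(W), (1,1)(W), (1,0)(W), (0,2)(W); every one is W ⇒ L
(1,4): moves to (0,4)(W), (1,2)(W), (1,1)(W), (0,3)(W); every one is W ⇒ L
(2,2): moves to (1,2)(W), (0,2)(W), (2,0)(W), (1,1)(W); every one is W ⇒ L
(2,6): moves to (1,6)(W), (0,6)(W), (2,4)(W), (2,3)(W), (2,1)(W), (1,5)(W); every one is W ⇒ L
(3,5): moves to (2,5)(W), (1,5)(W), (0,5)(W), (3,3)(W), (3,2)(W), (3,0)(W), (2,4)(W); every one is W ⇒ L
(4,0): moves to (3,0)(W), (2,0)(W), (1,0)(W); every one is W ⇒ L
(4,1): moves to (3,1)(W), (2,1)(W), (1,1)(W), (3,0)(W); every one is W ⇒ L
(4,7): moves to (3,7)(W), (2,7)(W), (1,7)(W), (4,5)(W), (4,4)(W), (4,2)(W), (3,6)(W); every one is W ⇒ L
(5,3): moves to (4,3)(W), (3,3)(W), (2,3)(W), (5,1)(W), (5,0)(W), (4,2)(W); every one is W ⇒ L
(5,4): moves to (4,4)(W), (3,4)(W), (2,4)(W), (5,2)(W), (5,1)(W), (4,3)(W); every one is W ⇒ L
Every other cell has at least one move into one of the L cells above, so it is W.
From (5,7), the L positions reachable in one move are: (4,7), (5,4). Any move reaching one of these is winning.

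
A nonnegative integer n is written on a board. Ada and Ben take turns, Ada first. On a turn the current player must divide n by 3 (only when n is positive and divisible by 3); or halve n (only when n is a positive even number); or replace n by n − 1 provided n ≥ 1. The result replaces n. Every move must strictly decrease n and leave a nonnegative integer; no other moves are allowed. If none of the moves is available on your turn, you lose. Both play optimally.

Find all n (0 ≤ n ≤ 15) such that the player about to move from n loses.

Use the standard recursion: the mover loses at a terminal position; elsewhere, the mover wins exactly when some move hands the opponent an L position.
n=0: no move → L
n=1: reaches L-position 0 → W
n=2: only reaches 1(W), which is W → L
n=3: reaches L-position 2 → W
n=4: reaches L-position 2 → W
n=5: only reaches 4(W), which is W → L
n=6: reaches L-position 2 → W
n=7: only reaches 6(W), which is W → L
n=8: reaches L-position 7 → W
n=9: only reaches 3(W), 8(W), all W → L
n=10: reaches L-position 5 → W
n=11: only reaches 10(W), which is W → L
n=12: reaches L-position 11 → W
n=13: only reaches 12(W), which is W → L
n=14: reaches L-position 7 → W
n=15: reaches L-position 5 → W
Reading off the rows marked L gives the requested list; there are 7 such values of n.

0, 2, 5, 7, 9, 11, 13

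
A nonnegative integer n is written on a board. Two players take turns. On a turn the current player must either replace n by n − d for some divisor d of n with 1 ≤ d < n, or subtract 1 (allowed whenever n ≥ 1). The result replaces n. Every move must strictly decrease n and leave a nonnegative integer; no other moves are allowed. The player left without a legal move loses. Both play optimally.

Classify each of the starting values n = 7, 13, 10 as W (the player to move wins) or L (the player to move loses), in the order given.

7: L, 13: L, 10: W

Use the standard recursion: the mover loses at a terminal position; elsewhere, the mover wins exactly when some move hands the opponent an L position.
n=0: no move → L
n=1: W (go to 0, an L position)
n=2: L (sole option 1(W) is W)
n=3: W (go to 2, an L position)
n=4: W (go to 2, an L position)
n=5: L (sole option 4(W) is W)
n=6: W (go to 5, an L position)
n=7: L (sole option 6(W) is W)
n=8: W (go to 7, an L position)
n=9: L (options 6(W), 8(W) are all W)
n=10: W (go to 5, an L position)
n=11: L (sole option 10(W) is W)
n=12: W (go to 9, an L position)
n=13: L (sole option 12(W) is W)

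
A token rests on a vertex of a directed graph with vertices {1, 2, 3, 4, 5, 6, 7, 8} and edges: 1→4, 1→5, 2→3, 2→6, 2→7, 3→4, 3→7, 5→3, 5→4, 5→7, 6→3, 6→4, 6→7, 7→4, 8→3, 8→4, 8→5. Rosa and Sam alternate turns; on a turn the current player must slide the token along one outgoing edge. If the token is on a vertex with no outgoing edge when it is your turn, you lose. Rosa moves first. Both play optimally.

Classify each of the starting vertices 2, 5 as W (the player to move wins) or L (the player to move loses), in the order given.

2: L, 5: W

Work bottom-up. With no move the player to move loses. Otherwise the position is W if at least one move leads to an L position for the opponent, and L if every move leads to a W.
Every edge goes from a vertex to one that appears earlier in the order 4, 7, 3, 6, 5, 8, 2, 1, so processing vertices in that order labels each vertex after all of its successors.
4: no outgoing edge → L
7: W (go to 4, an L position)
3: W (go to 4, an L position)
6: W (go to 4, an L position)
5: W (go to 4, an L position)
8: W (go to 4, an L position)
2: L (options 6(W), 3(W), 7(W) are all W)
1: W (go to 4, an L position)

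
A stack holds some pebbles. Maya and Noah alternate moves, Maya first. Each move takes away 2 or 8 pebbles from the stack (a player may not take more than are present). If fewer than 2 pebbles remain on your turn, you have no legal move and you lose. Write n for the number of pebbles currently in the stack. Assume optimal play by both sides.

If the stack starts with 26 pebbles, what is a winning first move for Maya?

Remove 2, leaving 24.

Classify positions by backward induction: terminal positions (no move available) are L. From any other position, the mover wins iff some move reaches an L.
n=0: no move → L
n=1: no move → L
n=2: W (go to 0, an L position)
n=3: W (go to 1, an L position)
n=4: L (sole option 2(W) is W)
n=5: L (sole option 3(W) is W)
n=6: W (go to 4, an L position)
n=7: W (go to 5, an L position)
n=8: W (go to 0, an L position)
n=9: W (go to 1, an L position)
n=10: L (options 8(W), 2(W) are all W)
n=11: L (options 9(W), 3(W) are all W)
n=12: W (go to 10, an L position)
n=13: W (go to 11, an L position)
n=14: L (options 12(W), 6(W) are all W)
n=15: L (options 13(W), 7(W) are all W)
n=16: W (go to 14, an L position)
n=17: W (go to 15, an L position)
n=18: W (go to 10, an L position)
n=19: W (go to 11, an L position)
n=20: L (options 18(W), 12(W) are all W)
n=21: L (options 19(W), 13(W) are all W)
n=22: W (go to 20, an L position)
n=23: W (go to 21, an L position)
n=24: L (options 22(W), 16(W) are all W)
n=25: L (options 23(W), 17(W) are all W)
n=26: W (go to 24, an L position)
From 26, the L positions reachable in one move are: 24.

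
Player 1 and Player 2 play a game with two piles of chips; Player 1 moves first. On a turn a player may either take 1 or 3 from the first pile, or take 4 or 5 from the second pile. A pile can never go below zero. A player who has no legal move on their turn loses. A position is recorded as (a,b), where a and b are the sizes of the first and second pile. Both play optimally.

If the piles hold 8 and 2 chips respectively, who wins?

Build the W/L table. Terminal = L. A non-terminal position is W if it has a move to some L; otherwise it is L.
No move ever increases a pile, so every position that can arise here has a ≤ 8 and b ≤ 2; it is enough to label the cells with 0 ≤ a ≤ 8 and 0 ≤ b ≤ 2.
Every move lowers a or b (never raises either), so fill the grid row by row in increasing a, and left to right within a row: each cell's successors are then already labelled.
      b=0  b=1  b=2
a=0:    L    L    L
a=1:    W    W    W
a=2:    L    L    L
a=3:    W    W    W
a=4:    L    L    L
a=5:    W    W    W
a=6:    L    L    L
a=7:    W    W    W
a=8:    L    L    L
Cells with no legal move (terminal, hence L): (0,0), (0,1), (0,2).
The remaining L cells, each justified by listing all of its moves:
(2,0): the only move is to (1,0)(W), a W ⇒ L
(2,1): the only move is to (1,1)(W), a W ⇒ L
(2,2): the only move is to (1,2)(W), a W ⇒ L
(4,0): moves to (3,0)(W), (1,0)(W); every one is W ⇒ L
(4,1): moves to (3,1)(W), (1,1)(W); every one is W ⇒ L
(4,2): moves to (3,2)(W), (1,2)(W); every one is W ⇒ L
(6,0): moves to (5,0)(W), (3,0)(W); every one is W ⇒ L
(6,1): moves to (5,1)(W), (3,1)(W); every one is W ⇒ L
(6,2): moves to (5,2)(W), (3,2)(W); every one is W ⇒ L
(8,0): moves to (7,0)(W), (5,0)(W); every one is W ⇒ L
(8,1): moves to (7,1)(W), (5,1)(W); every one is W ⇒ L
(8,2): moves to (7,2)(W), (5,2)(W); every one is W ⇒ L
Every other cell has at least one move into one of the L cells above, so it is W.
The starting position (8,2) is L: whatever Player 1 does, the opponent receives a W position.

Player 2 wins.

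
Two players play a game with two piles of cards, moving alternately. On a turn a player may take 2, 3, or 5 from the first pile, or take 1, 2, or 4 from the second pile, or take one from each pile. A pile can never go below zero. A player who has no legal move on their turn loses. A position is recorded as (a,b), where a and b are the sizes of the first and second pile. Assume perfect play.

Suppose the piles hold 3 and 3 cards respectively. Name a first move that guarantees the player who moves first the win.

Move to (1,3).

Label each position W (a win for the player to move) or L (a loss). A position with no legal move is L; any other position is W exactly when some move reaches an L, and L when every move reaches a W.
No move ever increases a pile, so every position that can arise here has a ≤ 3 and b ≤ 3; it is enough to label the cells with 0 ≤ a ≤ 3 and 0 ≤ b ≤ 3.
Every move lowers a or b (never raises either), so fill the grid row by row in increasing a, and left to right within a row: each cell's successors are then already labelled.
      b=0  b=1  b=2  b=3
a=0:    L    W    W    L
a=1:    L    W    W    L
a=2:    W    W    L    W
a=3:    W    L    W    W
Cells with no legal move (terminal, hence L): (0,0), (1,0).
The remaining L cells, each justified by listing all of its moves:
(0,3): L (options (0,2)(W), (0,1)(W) are all W)
(1,3): L (options (1,2)(W), (1,1)(W), (0,2)(W) are all W)
(2,2): L (options (0,2)(W), (2,1)(W), (2,0)(W), (1,1)(W) are all W)
(3,1): L (options (1,1)(W), (0,1)(W), (3,0)(W), (2,0)(W) are all W)
Every other cell has at least one move into one of the L cells above, so it is W.
From (3,3), the L positions reachable in one move are: (1,3), (0,3), (3,1), (2,2). Any move reaching one of these is winning.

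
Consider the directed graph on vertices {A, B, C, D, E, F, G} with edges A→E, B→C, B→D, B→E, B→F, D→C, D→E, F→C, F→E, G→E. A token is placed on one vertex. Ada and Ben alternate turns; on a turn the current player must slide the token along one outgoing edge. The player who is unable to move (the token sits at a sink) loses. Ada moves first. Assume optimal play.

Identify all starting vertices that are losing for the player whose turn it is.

Use the standard recursion: the mover loses at a terminal position; elsewhere, the mover wins exactly when some move hands the opponent an L position.
Every edge goes from a vertex to one that appears earlier in the order E, C, F, A, D, G, B, so processing vertices in that order labels each vertex after all of its successors.
E: no outgoing edge → L
C: no outgoing edge → L
F: reaches L-position C → W
A: reaches L-position E → W
D: reaches L-position C → W
G: reaches L-position E → W
B: reaches L-position C → W
The losing starting vertices are exactly the entries labelled L in this table (2 of them).

C, E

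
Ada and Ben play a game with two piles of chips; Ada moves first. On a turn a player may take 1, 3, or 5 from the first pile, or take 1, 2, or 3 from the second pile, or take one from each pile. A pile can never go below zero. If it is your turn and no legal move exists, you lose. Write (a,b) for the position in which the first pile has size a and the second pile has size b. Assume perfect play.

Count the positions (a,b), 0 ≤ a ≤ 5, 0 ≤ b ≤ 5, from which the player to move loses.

9

Positions with no move are L. A position that does have a move is losing for the player to move precisely when every available move leads to a winning position for the opponent. Fill in the labels:
Every move lowers a or b (never raises either), so fill the grid row by row in increasing a, and left to right within a row: each cell's successors are then already labelled.
      b=0  b=1  b=2  b=3  b=4  b=5
a=0:    L    W    W    W    L    W
a=1:    W    W    L    W    W    W
a=2:    L    W    W    W    L    W
a=3:    W    W    L    W    W    W
a=4:    L    W    W    W    L    W
a=5:    W    W    L    W    W    W
Cells with no legal move (terminal, hence L): (0,0).
The remaining L cells, each justified by listing all of its moves:
(0,4): only reaches (0,3)(W), (0,2)(W), (0,1)(W), all W → L
(1,2): only reaches (0,2)(W), (1,1)(W), (1,0)(W), (0,1)(W), all W → L
(2,0): only reaches (1,0)(W), which is W → L
(2,4): only reaches (1,4)(W), (2,3)(W), (2,2)(W), (2,1)(W), (1,3)(W), all W → L
(3,2): only reaches (2,2)(W), (0,2)(W), (3,1)(W), (3,0)(W), (2,1)(W), all W → L
(4,0): only reaches (3,0)(W), (1,0)(W), all W → L
(4,4): only reaches (3,4)(W), (1,4)(W), (4,3)(W), (4,2)(W), (4,1)(W), (3,3)(W), all W → L
(5,2): only reaches (4,2)(W), (2,2)(W), (0,2)(W), (5,1)(W), (5,0)(W), (4,1)(W), all W → L
Every other cell has at least one move into one of the L cells above, so it is W.
L cells per row: a=0: 2, a=1: 1, a=2: 2, a=3: 1, a=4: 2, a=5: 1; total 9.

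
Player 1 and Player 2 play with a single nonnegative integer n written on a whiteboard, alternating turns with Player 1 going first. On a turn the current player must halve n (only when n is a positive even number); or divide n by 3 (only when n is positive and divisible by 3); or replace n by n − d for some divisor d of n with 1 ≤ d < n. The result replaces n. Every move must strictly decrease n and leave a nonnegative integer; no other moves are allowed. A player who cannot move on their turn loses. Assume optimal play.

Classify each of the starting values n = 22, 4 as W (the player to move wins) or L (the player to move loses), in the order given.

Compute win/loss labels from the base case upward. A position with no move is L. Any other position is W if it can reach an L in one move, else L.
n=0: no move → L
n=1: no move → L
n=2: W (go to 1, an L position)
n=3: W (go to 1, an L position)
n=4: L (options 2(W), 3(W) are all W)
n=5: W (go to 4, an L position)
n=6: W (go to 4, an L position)
n=7: L (sole option 6(W) is W)
n=8: W (go to 4, an L position)
n=9: L (options 3(W), 6(W), 8(W) are all W)
n=10: W (go to 9, an L position)
n=11: L (sole option 10(W) is W)
n=12: W (go to 4, an L position)
n=13: L (sole option 12(W) is W)
n=14: W (go to 7, an L position)
n=15: L (options 5(W), 10(W), 12(W), 14(W) are all W)
n=16: W (go to 15, an L position)
n=17: L (sole option 16(W) is W)
n=18: W (go to 9, an L position)
n=19: L (sole option 18(W) is W)
n=20: W (go to 15, an L position)
n=21: W (go to 7, an L position)
n=22: W (go to 11, an L position)

22: W, 4: L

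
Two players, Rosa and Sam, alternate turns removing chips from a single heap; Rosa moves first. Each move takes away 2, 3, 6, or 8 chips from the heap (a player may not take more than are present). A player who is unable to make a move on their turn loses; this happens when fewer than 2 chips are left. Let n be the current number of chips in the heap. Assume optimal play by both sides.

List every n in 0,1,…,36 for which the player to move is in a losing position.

0, 1, 5, 10, 14, 15, 19, 24, 28, 29, 33

Work bottom-up. With no move the player to move loses. Otherwise the position is W if at least one move leads to an L position for the opponent, and L if every move leads to a W.
n=0: no move → L
n=1: no move → L
n=2: W (go to 0, an L position)
n=3: W (go to 1, an L position)
n=4: W (go to 1, an L position)
n=5: L (options 3(W), 2(W) are all W)
n=6: W (go to 0, an L position)
n=7: W (go to 5, an L position)
n=8: W (go to 5, an L position)
n=9: W (go to 1, an L position)
n=10: L (options 8(W), 7(W), 4(W), 2(W) are all W)
n=11: W (go to 5, an L position)
n=12: W (go to 10, an L position)
n=13: W (go to 10, an L position)
n=14: L (options 12(W), 11(W), 8(W), 6(W) are all W)
n=15: L (options 13(W), 12(W), 9(W), 7(W) are all W)
n=16: W (go to 14, an L position)
n=17: W (go to 15, an L position)
n=18: W (go to 15, an L position)
n=19: L (options 17(W), 16(W), 13(W), 11(W) are all W)
n=20: W (go to 14, an L position)
n=21: W (go to 19, an L position)
n=22: W (go to 19, an L position)
n=23: W (go to 15, an L position)
n=24: L (options 22(W), 21(W), 18(W), 16(W) are all W)
n=25: W (go to 19, an L position)
n=26: W (go to 24, an L position)
n=27: W (go to 24, an L position)
n=28: L (options 26(W), 25(W), 22(W), 20(W) are all W)
n=29: L (options 27(W), 26(W), 23(W), 21(W) are all W)
n=30: W (go to 28, an L position)
n=31: W (go to 29, an L position)
n=32: W (go to 29, an L position)
n=33: L (options 31(W), 30(W), 27(W), 25(W) are all W)
n=34: W (go to 28, an L position)
n=35: W (go to 33, an L position)
n=36: W (go to 33, an L position)
The losing starting values of n are exactly the entries labelled L in this table (11 of them).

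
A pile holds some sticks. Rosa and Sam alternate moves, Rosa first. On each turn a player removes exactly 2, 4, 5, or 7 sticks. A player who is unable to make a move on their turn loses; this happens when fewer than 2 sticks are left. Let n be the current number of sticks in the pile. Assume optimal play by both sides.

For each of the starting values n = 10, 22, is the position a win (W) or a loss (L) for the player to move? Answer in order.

Work bottom-up. With no move the player to move loses. Otherwise the position is W if at least one move leads to an L position for the opponent, and L if every move leads to a W.
n=0: no move → L
n=1: no move → L
n=2: →0(L), so W
n=3: →1(L), so W
n=4: →0(L), so W
n=5: →1(L), so W
n=6: →1(L), so W
n=7: →0(L), so W
n=8: →1(L), so W
n=9: →7(W), 5(W), 4(W), 2(W) — all W, so L
n=10: →8(W), 6(W), 5(W), 3(W) — all W, so L
n=11: →9(L), so W
n=12: →10(L), so W
n=13: →9(L), so W
n=14: →10(L), so W
n=15: →10(L), so W
n=16: →9(L), so W
n=17: →10(L), so W
n=18: →16(W), 14(W), 13(W), 11(W) — all W, so L
n=19: →17(W), 15(W), 14(W), 12(W) — all W, so L
n=20: →18(L), so W
n=21: →19(L), so W
n=22: →18(L), so W

10: L, 22: W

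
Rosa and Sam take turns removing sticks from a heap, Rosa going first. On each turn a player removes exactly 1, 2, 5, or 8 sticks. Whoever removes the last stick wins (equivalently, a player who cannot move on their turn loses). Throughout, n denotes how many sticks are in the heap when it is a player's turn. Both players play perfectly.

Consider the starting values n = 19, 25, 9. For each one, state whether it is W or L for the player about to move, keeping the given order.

19: W, 25: W, 9: L

Work bottom-up. With no move the player to move loses. Otherwise the position is W if at least one move leads to an L position for the opponent, and L if every move leads to a W.
n=0: no move → L
n=1: W (go to 0, an L position)
n=2: W (go to 0, an L position)
n=3: L (options 2(W), 1(W) are all W)
n=4: W (go to 3, an L position)
n=5: W (go to 3, an L position)
n=6: L (options 5(W), 4(W), 1(W) are all W)
n=7: W (go to 6, an L position)
n=8: W (go to 6, an L position)
n=9: L (options 8(W), 7(W), 4(W), 1(W) are all W)
n=10: W (go to 9, an L position)
n=11: W (go to 9, an L position)
n=12: L (options 11(W), 10(W), 7(W), 4(W) are all W)
n=13: W (go to 12, an L position)
n=14: W (go to 12, an L position)
n=15: L (options 14(W), 13(W), 10(W), 7(W) are all W)
n=16: W (go to 15, an L position)
n=17: W (go to 15, an L position)
n=18: L (options 17(W), 16(W), 13(W), 10(W) are all W)
n=19: W (go to 18, an L position)
n=20: W (go to 18, an L position)
n=21: L (options 20(W), 19(W), 16(W), 13(W) are all W)
n=22: W (go to 21, an L position)
n=23: W (go to 21, an L position)
n=24: L (options 23(W), 22(W), 19(W), 16(W) are all W)
n=25: W (go to 24, an L position)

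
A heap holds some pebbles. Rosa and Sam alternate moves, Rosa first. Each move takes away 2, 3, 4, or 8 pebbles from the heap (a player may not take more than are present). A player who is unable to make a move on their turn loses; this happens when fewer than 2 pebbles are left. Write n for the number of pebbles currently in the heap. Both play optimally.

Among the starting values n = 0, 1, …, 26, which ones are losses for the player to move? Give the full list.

Build the W/L table. Terminal = L. A non-terminal position is W if it has a move to some L; otherwise it is L.
n=0: no move → L
n=1: no move → L
n=2: reaches L-position 0 → W
n=3: reaches L-position 1 → W
n=4: reaches L-position 1 → W
n=5: reaches L-position 1 → W
n=6: only reaches 4(W), 3(W), 2(W), all W → L
n=7: only reaches 5(W), 4(W), 3(W), all W → L
n=8: reaches L-position 6 → W
n=9: reaches L-position 7 → W
n=10: reaches L-position 7 → W
n=11: reaches L-position 7 → W
n=12: only reaches 10(W), 9(W), 8(W), 4(W), all W → L
n=13: only reaches 11(W), 10(W), 9(W), 5(W), all W → L
n=14: reaches L-position 12 → W
n=15: reaches L-position 13 → W
n=16: reaches L-position 13 → W
n=17: reaches L-position 13 → W
n=18: only reaches 16(W), 15(W), 14(W), 10(W), all W → L
n=19: only reaches 17(W), 16(W), 15(W), 11(W), all W → L
n=20: reaches L-position 18 → W
n=21: reaches L-position 19 → W
n=22: reaches L-position 19 → W
n=23: reaches L-position 19 → W
n=24: only reaches 22(W), 21(W), 20(W), 16(W), all W → L
n=25: only reaches 23(W), 22(W), 21(W), 17(W), all W → L
n=26: reaches L-position 24 → W
The losing starting values of n are exactly the entries labelled L in this table (10 of them).

0, 1, 6, 7, 12, 13, 18, 19, 24, 25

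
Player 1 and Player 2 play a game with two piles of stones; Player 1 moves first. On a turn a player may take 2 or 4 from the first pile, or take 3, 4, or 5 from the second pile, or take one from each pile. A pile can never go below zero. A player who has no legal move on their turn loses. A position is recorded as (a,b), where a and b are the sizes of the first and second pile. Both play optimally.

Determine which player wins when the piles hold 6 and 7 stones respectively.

Player 1 wins.

Work bottom-up. With no move the player to move loses. Otherwise the position is W if at least one move leads to an L position for the opponent, and L if every move leads to a W.
No move ever increases a pile, so every position that can arise here has a ≤ 6 and b ≤ 7; it is enough to label the cells with 0 ≤ a ≤ 6 and 0 ≤ b ≤ 7.
Every move lowers a or b (never raises either), so fill the grid row by row in increasing a, and left to right within a row: each cell's successors are then already labelled.
      b=0  b=1  b=2  b=3  b=4  b=5  b=6  b=7
a=0:    L    L    L    W    W    W    W    W
a=1:    L    W    W    W    W    W    L    L
a=2:    W    W    W    L    L    L    W    W
a=3:    W    L    L    L    W    W    W    W
a=4:    W    W    W    W    W    W    L    L
a=5:    W    W    W    W    L    L    W    W
a=6:    L    L    L    W    W    W    W    W
Cells with no legal move (terminal, hence L): (0,0), (0,1), (0,2), (1,0).
The remaining L cells, each justified by listing all of its moves:
(1,6): only reaches (1,3)(W), (1,2)(W), (1,1)(W), (0,5)(W), all W → L
(1,7): only reaches (1,4)(W), (1,3)(W), (1,2)(W), (0,6)(W), all W → L
(2,3): only reaches (0,3)(W), (2,0)(W), (1,2)(W), all W → L
(2,4): only reaches (0,4)(W), (2,1)(W), (2,0)(W), (1,3)(W), all W → L
(2,5): only reaches (0,5)(W), (2,2)(W), (2,1)(W), (2,0)(W), (1,4)(W), all W → L
(3,1): only reaches (1,1)(W), (2,0)(W), all W → L
(3,2): only reaches (1,2)(W), (2,1)(W), all W → L
(3,3): only reaches (1,3)(W), (3,0)(W), (2,2)(W), all W → L
(4,6): only reaches (2,6)(W), (0,6)(W), (4,3)(W), (4,2)(W), (4,1)(W), (3,5)(W), all W → L
(4,7): only reaches (2,7)(W), (0,7)(W), (4,4)(W), (4,3)(W), (4,2)(W), (3,6)(W), all W → L
(5,4): only reaches (3,4)(W), (1,4)(W), (5,1)(W), (5,0)(W), (4,3)(W), all W → L
(5,5): only reaches (3,5)(W), (1,5)(W), (5,2)(W), (5,1)(W), (5,0)(W), (4,4)(W), all W → L
(6,0): only reaches (4,0)(W), (2,0)(W), all W → L
(6,1): only reaches (4,1)(W), (2,1)(W), (5,0)(W), all W → L
(6,2): only reaches (4,2)(W), (2,2)(W), (5,1)(W), all W → L
Every other cell has at least one move into one of the L cells above, so it is W.
The starting position (6,7) is W: Player 1 should move to (4,7), handing over an L position.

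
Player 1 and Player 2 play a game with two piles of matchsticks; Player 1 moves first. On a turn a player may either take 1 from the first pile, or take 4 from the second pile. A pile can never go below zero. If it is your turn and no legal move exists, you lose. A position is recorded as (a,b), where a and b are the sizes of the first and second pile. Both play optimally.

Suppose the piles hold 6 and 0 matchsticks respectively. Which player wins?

Player 2 wins.

Classify positions by backward induction: terminal positions (no move available) are L. From any other position, the mover wins iff some move reaches an L.
No move ever increases a pile, so every position that can arise here has a ≤ 6 and b ≤ 0; it is enough to label the cells with 0 ≤ a ≤ 6 and 0 ≤ b ≤ 0.
Every move lowers a or b (never raises either), so fill the grid row by row in increasing a, and left to right within a row: each cell's successors are then already labelled.
      b=0
a=0:    L
a=1:    W
a=2:    L
a=3:    W
a=4:    L
a=5:    W
a=6:    L
Cells with no legal move (terminal, hence L): (0,0).
The remaining L cells, each justified by listing all of its moves:
(2,0): the only move is to (1,0)(W), a W ⇒ L
(4,0): the only move is to (3,0)(W), a W ⇒ L
(6,0): the only move is to (5,0)(W), a W ⇒ L
Every other cell has at least one move into one of the L cells above, so it is W.
Every move from (6,0) reaches a W position, so the mover loses.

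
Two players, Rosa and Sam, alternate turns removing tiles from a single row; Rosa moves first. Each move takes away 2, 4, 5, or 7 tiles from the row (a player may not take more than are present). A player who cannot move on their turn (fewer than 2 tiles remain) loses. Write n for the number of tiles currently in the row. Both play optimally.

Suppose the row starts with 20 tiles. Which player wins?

Build the W/L table. Terminal = L. A non-terminal position is W if it has a move to some L; otherwise it is L.
n=0: no move → L
n=1: no move → L
n=2: reaches L-position 0 → W
n=3: reaches L-position 1 → W
n=4: reaches L-position 0 → W
n=5: reaches L-position 1 → W
n=6: reaches L-position 1 → W
n=7: reaches L-position 0 → W
n=8: reaches L-position 1 → W
n=9: only reaches 7(W), 5(W), 4(W), 2(W), all W → L
n=10: only reaches 8(W), 6(W), 5(W), 3(W), all W → L
n=11: reaches L-position 9 → W
n=12: reaches L-position 10 → W
n=13: reaches L-position 9 → W
n=14: reaches L-position 10 → W
n=15: reaches L-position 10 → W
n=16: reaches L-position 9 → W
n=17: reaches L-position 10 → W
n=18: only reaches 16(W), 14(W), 13(W), 11(W), all W → L
n=19: only reaches 17(W), 15(W), 14(W), 12(W), all W → L
n=20: reaches L-position 18 → W
The starting position 20 is W: Rosa should remove 2, leaving 18, handing over an L position.

Rosa wins.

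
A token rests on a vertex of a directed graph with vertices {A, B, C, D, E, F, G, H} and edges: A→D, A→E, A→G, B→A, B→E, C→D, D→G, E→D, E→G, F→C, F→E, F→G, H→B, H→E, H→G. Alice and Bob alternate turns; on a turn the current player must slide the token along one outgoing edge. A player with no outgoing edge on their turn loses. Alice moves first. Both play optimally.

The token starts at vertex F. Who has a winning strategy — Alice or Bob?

Work bottom-up. With no move the player to move loses. Otherwise the position is W if at least one move leads to an L position for the opponent, and L if every move leads to a W.
Every edge goes from a vertex to one that appears earlier in the order G, D, E, A, C, B, F, H, so processing vertices in that order labels each vertex after all of its successors.
G: no outgoing edge → L
D: W (go to G, an L position)
E: W (go to G, an L position)
A: W (go to G, an L position)
C: L (sole option D(W) is W)
B: L (options A(W), E(W) are all W)
F: W (go to C, an L position)
H: W (go to B, an L position)
From F Alice can move to C, reaching an L position.

Alice wins.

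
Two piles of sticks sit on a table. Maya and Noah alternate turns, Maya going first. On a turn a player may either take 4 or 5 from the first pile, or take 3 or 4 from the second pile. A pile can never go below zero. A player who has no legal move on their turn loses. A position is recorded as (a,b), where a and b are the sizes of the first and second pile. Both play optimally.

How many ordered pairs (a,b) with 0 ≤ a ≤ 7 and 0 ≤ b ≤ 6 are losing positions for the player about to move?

Use the standard recursion: the mover loses at a terminal position; elsewhere, the mover wins exactly when some move hands the opponent an L position.
Every move lowers a or b (never raises either), so fill the grid row by row in increasing a, and left to right within a row: each cell's successors are then already labelled.
      b=0  b=1  b=2  b=3  b=4  b=5  b=6
a=0:    L    L    L    W    W    W    W
a=1:    L    L    L    W    W    W    W
a=2:    L    L    L    W    W    W    W
a=3:    L    L    L    W    W    W    W
a=4:    W    W    W    L    L    L    W
a=5:    W    W    W    L    L    L    W
a=6:    W    W    W    L    L    L    W
a=7:    W    W    W    L    L    L    W
Cells with no legal move (terminal, hence L): (0,0), (0,1), (0,2), (1,0), (1,1), (1,2), (2,0), (2,1), (2,2), (3,0), (3,1), (3,2).
The remaining L cells, each justified by listing all of its moves:
(4,3): →(0,3)(W), (4,0)(W) — all W, so L
(4,4): →(0,4)(W), (4,1)(W), (4,0)(W) — all W, so L
(4,5): →(0,5)(W), (4,2)(W), (4,1)(W) — all W, so L
(5,3): →(1,3)(W), (0,3)(W), (5,0)(W) — all W, so L
(5,4): →(1,4)(W), (0,4)(W), (5,1)(W), (5,0)(W) — all W, so L
(5,5): →(1,5)(W), (0,5)(W), (5,2)(W), (5,1)(W) — all W, so L
(6,3): →(2,3)(W), (1,3)(W), (6,0)(W) — all W, so L
(6,4): →(2,4)(W), (1,4)(W), (6,1)(W), (6,0)(W) — all W, so L
(6,5): →(2,5)(W), (1,5)(W), (6,2)(W), (6,1)(W) — all W, so L
(7,3): →(3,3)(W), (2,3)(W), (7,0)(W) — all W, so L
(7,4): →(3,4)(W), (2,4)(W), (7,1)(W), (7,0)(W) — all W, so L
(7,5): →(3,5)(W), (2,5)(W), (7,2)(W), (7,1)(W) — all W, so L
Every other cell has at least one move into one of the L cells above, so it is W.
L cells per row: a=0: 3, a=1: 3, a=2: 3, a=3: 3, a=4: 3, a=5: 3, a=6: 3, a=7: 3; total 24.

24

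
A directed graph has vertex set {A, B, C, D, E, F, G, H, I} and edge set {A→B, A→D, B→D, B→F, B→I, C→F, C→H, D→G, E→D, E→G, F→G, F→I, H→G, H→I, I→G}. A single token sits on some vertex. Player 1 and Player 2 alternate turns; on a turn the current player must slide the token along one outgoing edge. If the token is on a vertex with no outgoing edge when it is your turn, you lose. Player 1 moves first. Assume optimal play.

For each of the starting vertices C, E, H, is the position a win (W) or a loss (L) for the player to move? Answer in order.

C: L, E: W, H: W

Work bottom-up. With no move the player to move loses. Otherwise the position is W if at least one move leads to an L position for the opponent, and L if every move leads to a W.
Every edge goes from a vertex to one that appears earlier in the order G, D, I, F, H, B, C, E, A, so processing vertices in that order labels each vertex after all of its successors.
G: no outgoing edge → L
D: W (go to G, an L position)
I: W (go to G, an L position)
F: W (go to G, an L position)
H: W (go to G, an L position)
B: L (options F(W), I(W), D(W) are all W)
C: L (options H(W), F(W) are all W)
E: W (go to G, an L position)
A: W (go to B, an L position)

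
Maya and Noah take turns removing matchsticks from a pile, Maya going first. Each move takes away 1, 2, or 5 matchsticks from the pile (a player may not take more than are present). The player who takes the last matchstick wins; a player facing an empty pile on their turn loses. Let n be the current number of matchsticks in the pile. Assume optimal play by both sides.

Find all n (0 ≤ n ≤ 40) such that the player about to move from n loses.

0, 3, 6, 9, 12, 15, 18, 21, 24, 27, 30, 33, 36, 39

Label each position W (a win for the player to move) or L (a loss). A position with no legal move is L; any other position is W exactly when some move reaches an L, and L when every move reaches a W.
n=0: no move → L
n=1: reaches L-position 0 → W
n=2: reaches L-position 0 → W
n=3: only reaches 2(W), 1(W), all W → L
n=4: reaches L-position 3 → W
n=5: reaches L-position 3 → W
n=6: only reaches 5(W), 4(W), 1(W), all W → L
n=7: reaches L-position 6 → W
n=8: reaches L-position 6 → W
n=9: only reaches 8(W), 7(W), 4(W), all W → L
n=10: reaches L-position 9 → W
n=11: reaches L-position 9 → W
n=12: only reaches 11(W), 10(W), 7(W), all W → L
n=13: reaches L-position 12 → W
n=14: reaches L-position 12 → W
n=15: only reaches 14(W), 13(W), 10(W), all W → L
n=16: reaches L-position 15 → W
n=17: reaches L-position 15 → W
n=18: only reaches 17(W), 16(W), 13(W), all W → L
n=19: reaches L-position 18 → W
n=20: reaches L-position 18 → W
n=21: only reaches 20(W), 19(W), 16(W), all W → L
n=22: reaches L-position 21 → W
n=23: reaches L-position 21 → W
n=24: only reaches 23(W), 22(W), 19(W), all W → L
n=25: reaches L-position 24 → W
n=26: reaches L-position 24 → W
n=27: only reaches 26(W), 25(W), 22(W), all W → L
n=28: reaches L-position 27 → W
n=29: reaches L-position 27 → W
n=30: only reaches 29(W), 28(W), 25(W), all W → L
n=31: reaches L-position 30 → W
n=32: reaches L-position 30 → W
n=33: only reaches 32(W), 31(W), 28(W), all W → L
n=34: reaches L-position 33 → W
n=35: reaches L-position 33 → W
n=36: only reaches 35(W), 34(W), 31(W), all W → L
n=37: reaches L-position 36 → W
n=38: reaches L-position 36 → W
n=39: only reaches 38(W), 37(W), 34(W), all W → L
n=40: reaches L-position 39 → W
Reading off the rows marked L gives the requested list; there are 14 such values of n.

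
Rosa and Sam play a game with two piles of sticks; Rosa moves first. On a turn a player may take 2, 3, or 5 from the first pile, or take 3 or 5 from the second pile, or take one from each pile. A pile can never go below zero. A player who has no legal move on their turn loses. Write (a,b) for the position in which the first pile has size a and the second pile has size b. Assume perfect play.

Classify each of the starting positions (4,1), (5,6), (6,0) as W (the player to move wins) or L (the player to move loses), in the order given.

(4,1): L, (5,6): L, (6,0): W

Work bottom-up. With no move the player to move loses. Otherwise the position is W if at least one move leads to an L position for the opponent, and L if every move leads to a W.
No move ever increases a pile, so every position that can arise here has a ≤ 6 and b ≤ 6; it is enough to label the cells with 0 ≤ a ≤ 6 and 0 ≤ b ≤ 6.
Every move lowers a or b (never raises either), so fill the grid row by row in increasing a, and left to right within a row: each cell's successors are then already labelled.
      b=0  b=1  b=2  b=3  b=4  b=5  b=6
a=0:    L    L    L    W    W    W    W
a=1:    L    W    W    W    L    W    L
a=2:    W    W    W    L    L    W    W
a=3:    W    W    W    L    W    W    W
a=4:    W    L    L    W    W    W    W
a=5:    W    W    W    W    W    L    L
a=6:    W    W    W    W    W    L    W
Cells with no legal move (terminal, hence L): (0,0), (0,1), (0,2), (1,0).
The remaining L cells, each justified by listing all of its moves:
(1,4): L (options (1,1)(W), (0,3)(W) are all W)
(1,6): L (options (1,3)(W), (1,1)(W), (0,5)(W) are all W)
(2,3): L (options (0,3)(W), (2,0)(W), (1,2)(W) are all W)
(2,4): L (options (0,4)(W), (2,1)(W), (1,3)(W) are all W)
(3,3): L (options (1,3)(W), (0,3)(W), (3,0)(W), (2,2)(W) are all W)
(4,1): L (options (2,1)(W), (1,1)(W), (3,0)(W) are all W)
(4,2): L (options (2,2)(W), (1,2)(W), (3,1)(W) are all W)
(5,5): L (options (3,5)(W), (2,5)(W), (0,5)(W), (5,2)(W), (5,0)(W), (4,4)(W) are all W)
(5,6): L (options (3,6)(W), (2,6)(W), (0,6)(W), (5,3)(W), (5,1)(W), (4,5)(W) are all W)
(6,5): L (options (4,5)(W), (3,5)(W), (1,5)(W), (6,2)(W), (6,0)(W), (5,4)(W) are all W)
Every other cell has at least one move into one of the L cells above, so it is W.
(4,1): one of the L cells justified above, so L
(5,6): one of the L cells justified above, so L
(6,0): the move to (1,0) reaches an L cell, so W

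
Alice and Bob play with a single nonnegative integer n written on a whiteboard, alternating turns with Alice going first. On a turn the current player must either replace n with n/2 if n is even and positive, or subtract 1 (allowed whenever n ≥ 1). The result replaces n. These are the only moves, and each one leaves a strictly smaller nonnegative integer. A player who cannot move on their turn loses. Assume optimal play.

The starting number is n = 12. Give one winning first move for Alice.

Use the standard recursion: the mover loses at a terminal position; elsewhere, the mover wins exactly when some move hands the opponent an L position.
n=0: no move → L
n=1: →0(L), so W
n=2: →1(W) only, which is W, so L
n=3: →2(L), so W
n=4: →2(L), so W
n=5: →4(W) only, which is W, so L
n=6: →5(L), so W
n=7: →6(W) only, which is W, so L
n=8: →7(L), so W
n=9: →8(W) only, which is W, so L
n=10: →5(L), so W
n=11: →10(W) only, which is W, so L
n=12: →11(L), so W
From 12, the L positions reachable in one move are: 11.

Move to 11.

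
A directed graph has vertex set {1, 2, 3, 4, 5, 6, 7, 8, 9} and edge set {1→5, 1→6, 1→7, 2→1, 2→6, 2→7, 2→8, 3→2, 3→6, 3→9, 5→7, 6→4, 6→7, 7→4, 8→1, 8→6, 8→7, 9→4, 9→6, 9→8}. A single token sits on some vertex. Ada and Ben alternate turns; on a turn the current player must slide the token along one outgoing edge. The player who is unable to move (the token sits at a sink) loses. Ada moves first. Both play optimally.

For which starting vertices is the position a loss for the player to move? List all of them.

Compute win/loss labels from the base case upward. A position with no move is L. Any other position is W if it can reach an L in one move, else L.
Every edge goes from a vertex to one that appears earlier in the order 4, 7, 5, 6, 1, 8, 9, 2, 3, so processing vertices in that order labels each vertex after all of its successors.
4: no outgoing edge → L
7: W (go to 4, an L position)
5: L (sole option 7(W) is W)
6: W (go to 4, an L position)
1: W (go to 5, an L position)
8: L (options 1(W), 6(W), 7(W) are all W)
9: W (go to 8, an L position)
2: W (go to 8, an L position)
3: L (options 2(W), 9(W), 6(W) are all W)
Reading off the rows marked L gives the requested list; there are 4 such vertices.

3, 4, 5, 8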